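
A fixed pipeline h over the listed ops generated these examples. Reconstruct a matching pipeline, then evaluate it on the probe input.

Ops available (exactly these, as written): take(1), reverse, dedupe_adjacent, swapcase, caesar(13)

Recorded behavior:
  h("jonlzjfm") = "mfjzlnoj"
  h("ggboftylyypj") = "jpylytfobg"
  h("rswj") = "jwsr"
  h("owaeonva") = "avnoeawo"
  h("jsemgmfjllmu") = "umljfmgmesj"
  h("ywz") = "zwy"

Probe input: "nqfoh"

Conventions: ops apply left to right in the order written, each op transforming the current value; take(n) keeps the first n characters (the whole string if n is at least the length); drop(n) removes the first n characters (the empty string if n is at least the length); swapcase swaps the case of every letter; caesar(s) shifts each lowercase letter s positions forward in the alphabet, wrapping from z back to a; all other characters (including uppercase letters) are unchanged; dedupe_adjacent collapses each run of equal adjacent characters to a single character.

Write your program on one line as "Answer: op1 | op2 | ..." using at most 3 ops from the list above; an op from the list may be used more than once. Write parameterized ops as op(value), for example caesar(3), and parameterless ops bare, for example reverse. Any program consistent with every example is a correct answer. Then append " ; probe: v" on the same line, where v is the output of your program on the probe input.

dedupe_adjacent | reverse ; probe: "hofqn"

Check, running the answer program on each example:
  "jonlzjfm" -> "jonlzjfm" -> "mfjzlnoj"
  "ggboftylyypj" -> "gboftylypj" -> "jpylytfobg"
  "rswj" -> "rswj" -> "jwsr"
  "owaeonva" -> "owaeonva" -> "avnoeawo"
  "jsemgmfjllmu" -> "jsemgmfjlmu" -> "umljfmgmesj"
  "ywz" -> "ywz" -> "zwy"
  probe: "nqfoh" -> "nqfoh" -> "hofqn"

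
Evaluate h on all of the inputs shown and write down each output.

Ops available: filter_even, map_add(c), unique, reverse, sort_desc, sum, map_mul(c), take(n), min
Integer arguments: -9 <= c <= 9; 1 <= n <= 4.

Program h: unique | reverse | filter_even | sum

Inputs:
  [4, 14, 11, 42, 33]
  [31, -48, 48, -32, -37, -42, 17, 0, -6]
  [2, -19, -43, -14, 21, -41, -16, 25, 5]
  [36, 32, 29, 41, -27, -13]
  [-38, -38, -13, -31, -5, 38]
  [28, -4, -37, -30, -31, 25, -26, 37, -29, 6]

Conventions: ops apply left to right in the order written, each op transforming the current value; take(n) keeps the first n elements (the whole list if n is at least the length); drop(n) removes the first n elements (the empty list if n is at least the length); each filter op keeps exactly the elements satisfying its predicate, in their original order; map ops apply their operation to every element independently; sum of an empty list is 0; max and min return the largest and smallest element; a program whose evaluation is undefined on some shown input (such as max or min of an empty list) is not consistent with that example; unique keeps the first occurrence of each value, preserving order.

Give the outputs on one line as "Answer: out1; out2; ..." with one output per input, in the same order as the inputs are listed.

60; -80; -28; 68; 0; -26

Execution, op by op:
  [4, 14, 11, 42, 33] -> [4, 14, 11, 42, 33] -> [33, 42, 11, 14, 4] -> [42, 14, 4] -> 60
  [31, -48, 48, -32, -37, -42, 17, 0, -6] -> [31, -48, 48, -32, -37, -42, 17, 0, -6] -> [-6, 0, 17, -42, -37, -32, 48, -48, 31] -> [-6, 0, -42, -32, 48, -48] -> -80
  [2, -19, -43, -14, 21, -41, -16, 25, 5] -> [2, -19, -43, -14, 21, -41, -16, 25, 5] -> [5, 25, -16, -41, 21, -14, -43, -19, 2] -> [-16, -14, 2] -> -28
  [36, 32, 29, 41, -27, -13] -> [36, 32, 29, 41, -27, -13] -> [-13, -27, 41, 29, 32, 36] -> [32, 36] -> 68
  [-38, -38, -13, -31, -5, 38] -> [-38, -13, -31, -5, 38] -> [38, -5, -31, -13, -38] -> [38, -38] -> 0
  [28, -4, -37, -30, -31, 25, -26, 37, -29, 6] -> [28, -4, -37, -30, -31, 25, -26, 37, -29, 6] -> [6, -29, 37, -26, 25, -31, -30, -37, -4, 28] -> [6, -26, -30, -4, 28] -> -26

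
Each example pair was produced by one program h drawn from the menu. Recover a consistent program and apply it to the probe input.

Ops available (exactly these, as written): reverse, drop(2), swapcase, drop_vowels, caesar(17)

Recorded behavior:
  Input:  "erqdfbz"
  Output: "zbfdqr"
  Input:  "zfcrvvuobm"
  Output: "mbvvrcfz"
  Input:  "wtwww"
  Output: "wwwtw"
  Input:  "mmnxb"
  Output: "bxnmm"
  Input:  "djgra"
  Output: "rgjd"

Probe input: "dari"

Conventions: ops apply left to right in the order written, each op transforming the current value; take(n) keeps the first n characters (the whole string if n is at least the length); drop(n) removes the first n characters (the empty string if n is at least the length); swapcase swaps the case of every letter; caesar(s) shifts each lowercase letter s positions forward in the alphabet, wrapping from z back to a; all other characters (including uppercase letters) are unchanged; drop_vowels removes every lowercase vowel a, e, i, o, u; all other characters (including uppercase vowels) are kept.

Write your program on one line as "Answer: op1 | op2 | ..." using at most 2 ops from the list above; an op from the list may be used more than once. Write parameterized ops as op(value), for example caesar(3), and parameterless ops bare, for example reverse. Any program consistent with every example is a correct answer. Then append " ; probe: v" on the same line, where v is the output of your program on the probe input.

reverse | drop_vowels ; probe: "rd"

Check, running the answer program on each example:
  "erqdfbz" -> "zbfdqre" -> "zbfdqr"
  "zfcrvvuobm" -> "mbouvvrcfz" -> "mbvvrcfz"
  "wtwww" -> "wwwtw" -> "wwwtw"
  "mmnxb" -> "bxnmm" -> "bxnmm"
  "djgra" -> "argjd" -> "rgjd"
  probe: "dari" -> "irad" -> "rd"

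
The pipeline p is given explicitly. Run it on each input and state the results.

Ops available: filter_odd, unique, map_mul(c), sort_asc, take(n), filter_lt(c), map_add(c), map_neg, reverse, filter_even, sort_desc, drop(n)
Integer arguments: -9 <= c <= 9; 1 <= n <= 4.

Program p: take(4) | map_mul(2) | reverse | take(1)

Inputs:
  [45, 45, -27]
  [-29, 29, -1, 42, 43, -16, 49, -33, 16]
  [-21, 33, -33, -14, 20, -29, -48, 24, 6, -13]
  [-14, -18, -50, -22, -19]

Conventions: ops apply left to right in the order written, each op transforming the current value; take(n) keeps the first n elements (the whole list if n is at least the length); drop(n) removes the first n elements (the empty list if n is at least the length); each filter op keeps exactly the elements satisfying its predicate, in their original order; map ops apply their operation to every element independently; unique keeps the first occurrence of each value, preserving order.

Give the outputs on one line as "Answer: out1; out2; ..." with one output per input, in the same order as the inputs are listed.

Execution, op by op:
  [45, 45, -27] -> [45, 45, -27] -> [90, 90, -54] -> [-54, 90, 90] -> [-54]
  [-29, 29, -1, 42, 43, -16, 49, -33, 16] -> [-29, 29, -1, 42] -> [-58, 58, -2, 84] -> [84, -2, 58, -58] -> [84]
  [-21, 33, -33, -14, 20, -29, -48, 24, 6, -13] -> [-21, 33, -33, -14] -> [-42, 66, -66, -28] -> [-28, -66, 66, -42] -> [-28]
  [-14, -18, -50, -22, -19] -> [-14, -18, -50, -22] -> [-28, -36, -100, -44] -> [-44, -100, -36, -28] -> [-44]

[-54]; [84]; [-28]; [-44]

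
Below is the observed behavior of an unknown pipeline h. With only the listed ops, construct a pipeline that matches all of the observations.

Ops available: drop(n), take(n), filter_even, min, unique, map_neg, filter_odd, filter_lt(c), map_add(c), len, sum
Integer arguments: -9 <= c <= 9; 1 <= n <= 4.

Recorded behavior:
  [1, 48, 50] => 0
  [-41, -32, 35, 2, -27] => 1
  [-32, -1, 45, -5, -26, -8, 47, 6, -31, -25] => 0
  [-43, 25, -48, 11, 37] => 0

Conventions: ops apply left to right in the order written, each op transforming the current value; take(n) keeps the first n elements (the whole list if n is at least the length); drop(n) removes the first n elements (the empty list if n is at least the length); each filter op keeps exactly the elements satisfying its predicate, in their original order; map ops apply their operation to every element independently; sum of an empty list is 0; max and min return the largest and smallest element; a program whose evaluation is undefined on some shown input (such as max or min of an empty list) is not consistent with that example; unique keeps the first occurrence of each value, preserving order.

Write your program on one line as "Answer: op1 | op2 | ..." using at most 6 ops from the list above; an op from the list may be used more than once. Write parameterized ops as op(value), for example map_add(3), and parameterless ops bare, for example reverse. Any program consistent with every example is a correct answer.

take(2) | filter_lt(-2) | map_neg | drop(1) | len

Check, running the answer program on each example:
  [1, 48, 50] -> [1, 48] -> [] -> [] -> [] -> 0
  [-41, -32, 35, 2, -27] -> [-41, -32] -> [-41, -32] -> [41, 32] -> [32] -> 1
  [-32, -1, 45, -5, -26, -8, 47, 6, -31, -25] -> [-32, -1] -> [-32] -> [32] -> [] -> 0
  [-43, 25, -48, 11, 37] -> [-43, 25] -> [-43] -> [43] -> [] -> 0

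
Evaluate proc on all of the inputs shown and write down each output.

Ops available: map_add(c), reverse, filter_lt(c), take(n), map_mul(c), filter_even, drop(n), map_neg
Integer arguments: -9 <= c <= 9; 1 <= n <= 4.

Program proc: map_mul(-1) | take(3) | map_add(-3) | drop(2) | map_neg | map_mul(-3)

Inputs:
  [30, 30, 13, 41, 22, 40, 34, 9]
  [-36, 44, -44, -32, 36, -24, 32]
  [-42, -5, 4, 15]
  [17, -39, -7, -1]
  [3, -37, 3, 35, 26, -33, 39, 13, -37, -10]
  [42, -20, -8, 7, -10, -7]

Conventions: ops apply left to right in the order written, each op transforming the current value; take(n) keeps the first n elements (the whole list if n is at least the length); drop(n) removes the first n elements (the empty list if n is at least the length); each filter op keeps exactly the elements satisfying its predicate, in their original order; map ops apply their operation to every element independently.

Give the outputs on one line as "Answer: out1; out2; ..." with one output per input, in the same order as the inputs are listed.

[-48]; [123]; [-21]; [12]; [-18]; [15]

Execution, op by op:
  [30, 30, 13, 41, 22, 40, 34, 9] -> [-30, -30, -13, -41, -22, -40, -34, -9] -> [-30, -30, -13] -> [-33, -33, -16] -> [-16] -> [16] -> [-48]
  [-36, 44, -44, -32, 36, -24, 32] -> [36, -44, 44, 32, -36, 24, -32] -> [36, -44, 44] -> [33, -47, 41] -> [41] -> [-41] -> [123]
  [-42, -5, 4, 15] -> [42, 5, -4, -15] -> [42, 5, -4] -> [39, 2, -7] -> [-7] -> [7] -> [-21]
  [17, -39, -7, -1] -> [-17, 39, 7, 1] -> [-17, 39, 7] -> [-20, 36, 4] -> [4] -> [-4] -> [12]
  [3, -37, 3, 35, 26, -33, 39, 13, -37, -10] -> [-3, 37, -3, -35, -26, 33, -39, -13, 37, 10] -> [-3, 37, -3] -> [-6, 34, -6] -> [-6] -> [6] -> [-18]
  [42, -20, -8, 7, -10, -7] -> [-42, 20, 8, -7, 10, 7] -> [-42, 20, 8] -> [-45, 17, 5] -> [5] -> [-5] -> [15]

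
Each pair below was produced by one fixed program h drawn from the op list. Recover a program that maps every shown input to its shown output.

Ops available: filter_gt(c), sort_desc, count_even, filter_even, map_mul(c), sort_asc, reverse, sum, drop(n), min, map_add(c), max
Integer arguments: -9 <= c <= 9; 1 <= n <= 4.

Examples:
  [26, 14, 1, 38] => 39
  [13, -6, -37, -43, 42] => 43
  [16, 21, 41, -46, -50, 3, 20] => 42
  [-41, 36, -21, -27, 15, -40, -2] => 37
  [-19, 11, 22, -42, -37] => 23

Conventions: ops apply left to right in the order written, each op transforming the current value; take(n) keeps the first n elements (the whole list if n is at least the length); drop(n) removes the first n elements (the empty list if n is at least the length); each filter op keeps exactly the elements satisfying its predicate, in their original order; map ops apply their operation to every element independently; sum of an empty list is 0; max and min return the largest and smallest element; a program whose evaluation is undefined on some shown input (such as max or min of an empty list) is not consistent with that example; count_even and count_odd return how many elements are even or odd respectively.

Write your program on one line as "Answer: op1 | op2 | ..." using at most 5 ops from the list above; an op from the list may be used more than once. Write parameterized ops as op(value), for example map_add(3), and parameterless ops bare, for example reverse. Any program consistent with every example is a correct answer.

drop(1) | map_add(1) | sort_desc | max

Check, running the answer program on each example:
  [26, 14, 1, 38] -> [14, 1, 38] -> [15, 2, 39] -> [39, 15, 2] -> 39
  [13, -6, -37, -43, 42] -> [-6, -37, -43, 42] -> [-5, -36, -42, 43] -> [43, -5, -36, -42] -> 43
  [16, 21, 41, -46, -50, 3, 20] -> [21, 41, -46, -50, 3, 20] -> [22, 42, -45, -49, 4, 21] -> [42, 22, 21, 4, -45, -49] -> 42
  [-41, 36, -21, -27, 15, -40, -2] -> [36, -21, -27, 15, -40, -2] -> [37, -20, -26, 16, -39, -1] -> [37, 16, -1, -20, -26, -39] -> 37
  [-19, 11, 22, -42, -37] -> [11, 22, -42, -37] -> [12, 23, -41, -36] -> [23, 12, -36, -41] -> 23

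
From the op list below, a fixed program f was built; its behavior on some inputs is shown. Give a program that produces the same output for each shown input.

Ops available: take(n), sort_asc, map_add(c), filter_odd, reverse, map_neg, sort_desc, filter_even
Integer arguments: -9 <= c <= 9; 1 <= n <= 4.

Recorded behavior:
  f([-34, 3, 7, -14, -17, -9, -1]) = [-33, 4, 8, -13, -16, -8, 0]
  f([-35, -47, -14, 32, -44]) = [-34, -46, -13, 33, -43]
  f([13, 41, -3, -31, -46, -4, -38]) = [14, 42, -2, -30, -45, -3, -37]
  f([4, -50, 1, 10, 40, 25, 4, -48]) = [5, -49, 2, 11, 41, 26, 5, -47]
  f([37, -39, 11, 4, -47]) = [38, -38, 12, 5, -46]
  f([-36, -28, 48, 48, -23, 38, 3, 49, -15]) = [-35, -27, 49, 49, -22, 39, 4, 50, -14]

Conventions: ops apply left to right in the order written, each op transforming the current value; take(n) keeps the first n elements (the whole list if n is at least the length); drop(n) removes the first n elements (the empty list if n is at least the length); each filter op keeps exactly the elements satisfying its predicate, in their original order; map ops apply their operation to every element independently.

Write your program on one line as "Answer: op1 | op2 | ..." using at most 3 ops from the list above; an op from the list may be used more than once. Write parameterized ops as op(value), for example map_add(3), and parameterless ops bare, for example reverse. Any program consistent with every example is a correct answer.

map_neg | map_add(-1) | map_neg

Check, running the answer program on each example:
  [-34, 3, 7, -14, -17, -9, -1] -> [34, -3, -7, 14, 17, 9, 1] -> [33, -4, -8, 13, 16, 8, 0] -> [-33, 4, 8, -13, -16, -8, 0]
  [-35, -47, -14, 32, -44] -> [35, 47, 14, -32, 44] -> [34, 46, 13, -33, 43] -> [-34, -46, -13, 33, -43]
  [13, 41, -3, -31, -46, -4, -38] -> [-13, -41, 3, 31, 46, 4, 38] -> [-14, -42, 2, 30, 45, 3, 37] -> [14, 42, -2, -30, -45, -3, -37]
  [4, -50, 1, 10, 40, 25, 4, -48] -> [-4, 50, -1, -10, -40, -25, -4, 48] -> [-5, 49, -2, -11, -41, -26, -5, 47] -> [5, -49, 2, 11, 41, 26, 5, -47]
  [37, -39, 11, 4, -47] -> [-37, 39, -11, -4, 47] -> [-38, 38, -12, -5, 46] -> [38, -38, 12, 5, -46]
  [-36, -28, 48, 48, -23, 38, 3, 49, -15] -> [36, 28, -48, -48, 23, -38, -3, -49, 15] -> [35, 27, -49, -49, 22, -39, -4, -50, 14] -> [-35, -27, 49, 49, -22, 39, 4, 50, -14]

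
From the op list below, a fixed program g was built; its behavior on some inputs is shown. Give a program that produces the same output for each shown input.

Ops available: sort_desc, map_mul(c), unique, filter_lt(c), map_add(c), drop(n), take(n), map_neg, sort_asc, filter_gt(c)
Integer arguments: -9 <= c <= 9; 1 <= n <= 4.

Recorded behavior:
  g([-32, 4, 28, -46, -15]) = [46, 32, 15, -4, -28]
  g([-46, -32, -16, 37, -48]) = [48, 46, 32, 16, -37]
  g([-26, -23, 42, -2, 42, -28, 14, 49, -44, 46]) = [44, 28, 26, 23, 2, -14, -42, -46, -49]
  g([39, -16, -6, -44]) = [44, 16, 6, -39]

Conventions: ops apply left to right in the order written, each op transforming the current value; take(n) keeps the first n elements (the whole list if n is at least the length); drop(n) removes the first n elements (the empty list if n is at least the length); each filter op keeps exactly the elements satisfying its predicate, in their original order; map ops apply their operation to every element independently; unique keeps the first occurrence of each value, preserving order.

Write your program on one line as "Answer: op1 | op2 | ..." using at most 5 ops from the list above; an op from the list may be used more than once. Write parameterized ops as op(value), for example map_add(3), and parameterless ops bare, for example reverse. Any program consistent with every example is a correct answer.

unique | sort_desc | sort_asc | map_neg

Check, running the answer program on each example:
  [-32, 4, 28, -46, -15] -> [-32, 4, 28, -46, -15] -> [28, 4, -15, -32, -46] -> [-46, -32, -15, 4, 28] -> [46, 32, 15, -4, -28]
  [-46, -32, -16, 37, -48] -> [-46, -32, -16, 37, -48] -> [37, -16, -32, -46, -48] -> [-48, -46, -32, -16, 37] -> [48, 46, 32, 16, -37]
  [-26, -23, 42, -2, 42, -28, 14, 49, -44, 46] -> [-26, -23, 42, -2, -28, 14, 49, -44, 46] -> [49, 46, 42, 14, -2, -23, -26, -28, -44] -> [-44, -28, -26, -23, -2, 14, 42, 46, 49] -> [44, 28, 26, 23, 2, -14, -42, -46, -49]
  [39, -16, -6, -44] -> [39, -16, -6, -44] -> [39, -6, -16, -44] -> [-44, -16, -6, 39] -> [44, 16, 6, -39]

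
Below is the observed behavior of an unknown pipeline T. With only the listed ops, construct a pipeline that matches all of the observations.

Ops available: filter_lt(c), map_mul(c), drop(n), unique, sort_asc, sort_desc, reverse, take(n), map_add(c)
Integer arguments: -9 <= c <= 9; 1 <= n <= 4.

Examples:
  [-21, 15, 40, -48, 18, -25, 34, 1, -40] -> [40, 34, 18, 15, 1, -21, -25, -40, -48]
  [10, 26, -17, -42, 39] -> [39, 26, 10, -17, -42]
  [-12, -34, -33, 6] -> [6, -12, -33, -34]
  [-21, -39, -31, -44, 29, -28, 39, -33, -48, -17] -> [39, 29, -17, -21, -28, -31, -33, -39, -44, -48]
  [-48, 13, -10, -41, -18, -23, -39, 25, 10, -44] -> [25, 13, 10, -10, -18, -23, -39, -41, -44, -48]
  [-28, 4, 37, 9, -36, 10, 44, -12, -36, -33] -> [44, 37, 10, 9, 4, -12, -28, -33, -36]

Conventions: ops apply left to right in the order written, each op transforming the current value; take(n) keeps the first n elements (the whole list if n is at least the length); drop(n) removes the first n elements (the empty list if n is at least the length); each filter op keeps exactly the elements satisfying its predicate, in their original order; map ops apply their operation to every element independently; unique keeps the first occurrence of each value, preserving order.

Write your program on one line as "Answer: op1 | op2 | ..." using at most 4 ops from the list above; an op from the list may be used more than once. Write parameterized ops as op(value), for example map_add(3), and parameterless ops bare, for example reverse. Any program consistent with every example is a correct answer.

unique | sort_asc | reverse

Check, running the answer program on each example:
  [-21, 15, 40, -48, 18, -25, 34, 1, -40] -> [-21, 15, 40, -48, 18, -25, 34, 1, -40] -> [-48, -40, -25, -21, 1, 15, 18, 34, 40] -> [40, 34, 18, 15, 1, -21, -25, -40, -48]
  [10, 26, -17, -42, 39] -> [10, 26, -17, -42, 39] -> [-42, -17, 10, 26, 39] -> [39, 26, 10, -17, -42]
  [-12, -34, -33, 6] -> [-12, -34, -33, 6] -> [-34, -33, -12, 6] -> [6, -12, -33, -34]
  [-21, -39, -31, -44, 29, -28, 39, -33, -48, -17] -> [-21, -39, -31, -44, 29, -28, 39, -33, -48, -17] -> [-48, -44, -39, -33, -31, -28, -21, -17, 29, 39] -> [39, 29, -17, -21, -28, -31, -33, -39, -44, -48]
  [-48, 13, -10, -41, -18, -23, -39, 25, 10, -44] -> [-48, 13, -10, -41, -18, -23, -39, 25, 10, -44] -> [-48, -44, -41, -39, -23, -18, -10, 10, 13, 25] -> [25, 13, 10, -10, -18, -23, -39, -41, -44, -48]
  [-28, 4, 37, 9, -36, 10, 44, -12, -36, -33] -> [-28, 4, 37, 9, -36, 10, 44, -12, -33] -> [-36, -33, -28, -12, 4, 9, 10, 37, 44] -> [44, 37, 10, 9, 4, -12, -28, -33, -36]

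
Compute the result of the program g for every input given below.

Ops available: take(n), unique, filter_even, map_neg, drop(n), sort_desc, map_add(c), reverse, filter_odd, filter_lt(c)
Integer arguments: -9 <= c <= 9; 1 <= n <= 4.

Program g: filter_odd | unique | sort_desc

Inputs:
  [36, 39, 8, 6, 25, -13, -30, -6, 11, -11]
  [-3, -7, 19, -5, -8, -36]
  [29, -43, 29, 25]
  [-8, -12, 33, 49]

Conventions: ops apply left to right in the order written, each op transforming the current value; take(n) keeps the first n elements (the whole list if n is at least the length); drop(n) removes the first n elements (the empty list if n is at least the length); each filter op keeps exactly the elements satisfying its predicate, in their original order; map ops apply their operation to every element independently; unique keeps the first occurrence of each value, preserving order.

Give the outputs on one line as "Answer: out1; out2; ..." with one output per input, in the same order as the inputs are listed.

Execution, op by op:
  [36, 39, 8, 6, 25, -13, -30, -6, 11, -11] -> [39, 25, -13, 11, -11] -> [39, 25, -13, 11, -11] -> [39, 25, 11, -11, -13]
  [-3, -7, 19, -5, -8, -36] -> [-3, -7, 19, -5] -> [-3, -7, 19, -5] -> [19, -3, -5, -7]
  [29, -43, 29, 25] -> [29, -43, 29, 25] -> [29, -43, 25] -> [29, 25, -43]
  [-8, -12, 33, 49] -> [33, 49] -> [33, 49] -> [49, 33]

[39, 25, 11, -11, -13]; [19, -3, -5, -7]; [29, 25, -43]; [49, 33]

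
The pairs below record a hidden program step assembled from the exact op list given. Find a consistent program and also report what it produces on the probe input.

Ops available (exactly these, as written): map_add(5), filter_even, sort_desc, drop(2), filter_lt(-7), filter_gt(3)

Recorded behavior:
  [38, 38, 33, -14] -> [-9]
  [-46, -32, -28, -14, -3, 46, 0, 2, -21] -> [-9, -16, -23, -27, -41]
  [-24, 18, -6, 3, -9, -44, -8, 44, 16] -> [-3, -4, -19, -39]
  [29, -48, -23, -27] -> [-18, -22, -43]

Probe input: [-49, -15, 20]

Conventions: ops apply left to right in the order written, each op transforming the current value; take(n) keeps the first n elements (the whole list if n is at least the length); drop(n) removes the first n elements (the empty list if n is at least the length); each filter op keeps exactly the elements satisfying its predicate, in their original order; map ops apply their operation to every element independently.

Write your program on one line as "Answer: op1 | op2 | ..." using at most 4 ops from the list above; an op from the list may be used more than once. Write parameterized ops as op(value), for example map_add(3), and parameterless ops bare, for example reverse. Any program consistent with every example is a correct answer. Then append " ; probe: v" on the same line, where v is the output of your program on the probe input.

sort_desc | filter_lt(-7) | map_add(5) ; probe: [-10, -44]

Check, running the answer program on each example:
  [38, 38, 33, -14] -> [38, 38, 33, -14] -> [-14] -> [-9]
  [-46, -32, -28, -14, -3, 46, 0, 2, -21] -> [46, 2, 0, -3, -14, -21, -28, -32, -46] -> [-14, -21, -28, -32, -46] -> [-9, -16, -23, -27, -41]
  [-24, 18, -6, 3, -9, -44, -8, 44, 16] -> [44, 18, 16, 3, -6, -8, -9, -24, -44] -> [-8, -9, -24, -44] -> [-3, -4, -19, -39]
  [29, -48, -23, -27] -> [29, -23, -27, -48] -> [-23, -27, -48] -> [-18, -22, -43]
  probe: [-49, -15, 20] -> [20, -15, -49] -> [-15, -49] -> [-10, -44]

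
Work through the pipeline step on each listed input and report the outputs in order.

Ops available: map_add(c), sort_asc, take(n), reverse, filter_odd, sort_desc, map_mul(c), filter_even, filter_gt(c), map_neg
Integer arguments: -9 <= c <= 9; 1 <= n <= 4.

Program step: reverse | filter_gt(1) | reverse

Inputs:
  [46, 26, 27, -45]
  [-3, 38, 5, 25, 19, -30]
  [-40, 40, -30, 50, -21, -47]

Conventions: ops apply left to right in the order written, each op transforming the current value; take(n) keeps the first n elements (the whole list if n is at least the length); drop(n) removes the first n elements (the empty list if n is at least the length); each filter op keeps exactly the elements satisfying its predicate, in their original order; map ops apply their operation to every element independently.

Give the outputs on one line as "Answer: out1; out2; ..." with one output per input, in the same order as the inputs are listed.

[46, 26, 27]; [38, 5, 25, 19]; [40, 50]

Execution, op by op:
  [46, 26, 27, -45] -> [-45, 27, 26, 46] -> [27, 26, 46] -> [46, 26, 27]
  [-3, 38, 5, 25, 19, -30] -> [-30, 19, 25, 5, 38, -3] -> [19, 25, 5, 38] -> [38, 5, 25, 19]
  [-40, 40, -30, 50, -21, -47] -> [-47, -21, 50, -30, 40, -40] -> [50, 40] -> [40, 50]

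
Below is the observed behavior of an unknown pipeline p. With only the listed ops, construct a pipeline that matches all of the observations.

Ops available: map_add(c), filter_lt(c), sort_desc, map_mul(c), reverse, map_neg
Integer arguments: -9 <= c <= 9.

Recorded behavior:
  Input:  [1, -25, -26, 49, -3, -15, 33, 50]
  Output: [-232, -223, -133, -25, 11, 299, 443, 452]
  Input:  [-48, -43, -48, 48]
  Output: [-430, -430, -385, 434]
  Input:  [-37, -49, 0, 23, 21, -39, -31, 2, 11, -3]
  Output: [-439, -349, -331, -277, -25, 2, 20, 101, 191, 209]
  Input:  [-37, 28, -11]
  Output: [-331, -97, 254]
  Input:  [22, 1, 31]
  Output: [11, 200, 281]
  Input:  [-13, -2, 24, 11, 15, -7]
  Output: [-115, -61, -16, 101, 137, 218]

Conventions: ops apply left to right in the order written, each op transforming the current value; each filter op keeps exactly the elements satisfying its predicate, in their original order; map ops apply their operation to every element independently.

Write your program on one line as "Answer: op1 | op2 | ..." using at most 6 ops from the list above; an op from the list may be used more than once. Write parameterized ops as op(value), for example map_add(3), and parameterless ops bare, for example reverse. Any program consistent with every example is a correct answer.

sort_desc | map_mul(-9) | map_add(-6) | map_neg | map_add(-4) | reverse

Check, running the answer program on each example:
  [1, -25, -26, 49, -3, -15, 33, 50] -> [50, 49, 33, 1, -3, -15, -25, -26] -> [-450, -441, -297, -9, 27, 135, 225, 234] -> [-456, -447, -303, -15, 21, 129, 219, 228] -> [456, 447, 303, 15, -21, -129, -219, -228] -> [452, 443, 299, 11, -25, -133, -223, -232] -> [-232, -223, -133, -25, 11, 299, 443, 452]
  [-48, -43, -48, 48] -> [48, -43, -48, -48] -> [-432, 387, 432, 432] -> [-438, 381, 426, 426] -> [438, -381, -426, -426] -> [434, -385, -430, -430] -> [-430, -430, -385, 434]
  [-37, -49, 0, 23, 21, -39, -31, 2, 11, -3] -> [23, 21, 11, 2, 0, -3, -31, -37, -39, -49] -> [-207, -189, -99, -18, 0, 27, 279, 333, 351, 441] -> [-213, -195, -105, -24, -6, 21, 273, 327, 345, 435] -> [213, 195, 105, 24, 6, -21, -273, -327, -345, -435] -> [209, 191, 101, 20, 2, -25, -277, -331, -349, -439] -> [-439, -349, -331, -277, -25, 2, 20, 101, 191, 209]
  [-37, 28, -11] -> [28, -11, -37] -> [-252, 99, 333] -> [-258, 93, 327] -> [258, -93, -327] -> [254, -97, -331] -> [-331, -97, 254]
  [22, 1, 31] -> [31, 22, 1] -> [-279, -198, -9] -> [-285, -204, -15] -> [285, 204, 15] -> [281, 200, 11] -> [11, 200, 281]
  [-13, -2, 24, 11, 15, -7] -> [24, 15, 11, -2, -7, -13] -> [-216, -135, -99, 18, 63, 117] -> [-222, -141, -105, 12, 57, 111] -> [222, 141, 105, -12, -57, -111] -> [218, 137, 101, -16, -61, -115] -> [-115, -61, -16, 101, 137, 218]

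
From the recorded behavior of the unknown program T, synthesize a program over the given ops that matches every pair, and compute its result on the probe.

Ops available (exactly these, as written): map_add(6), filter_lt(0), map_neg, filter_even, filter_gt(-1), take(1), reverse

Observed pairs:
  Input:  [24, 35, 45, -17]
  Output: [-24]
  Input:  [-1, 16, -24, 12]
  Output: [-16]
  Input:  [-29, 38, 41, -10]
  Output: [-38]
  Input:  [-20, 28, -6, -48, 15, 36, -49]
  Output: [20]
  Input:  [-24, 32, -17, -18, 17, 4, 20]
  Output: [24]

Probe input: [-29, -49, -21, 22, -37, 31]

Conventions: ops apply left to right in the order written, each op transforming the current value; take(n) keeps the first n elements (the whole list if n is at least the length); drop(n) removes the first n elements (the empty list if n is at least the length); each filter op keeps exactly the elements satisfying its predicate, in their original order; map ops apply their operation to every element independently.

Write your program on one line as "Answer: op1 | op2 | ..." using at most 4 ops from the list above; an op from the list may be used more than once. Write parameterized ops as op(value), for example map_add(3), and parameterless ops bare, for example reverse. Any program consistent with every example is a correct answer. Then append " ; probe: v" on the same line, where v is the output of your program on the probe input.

map_neg | filter_even | take(1) ; probe: [-22]

Check, running the answer program on each example:
  [24, 35, 45, -17] -> [-24, -35, -45, 17] -> [-24] -> [-24]
  [-1, 16, -24, 12] -> [1, -16, 24, -12] -> [-16, 24, -12] -> [-16]
  [-29, 38, 41, -10] -> [29, -38, -41, 10] -> [-38, 10] -> [-38]
  [-20, 28, -6, -48, 15, 36, -49] -> [20, -28, 6, 48, -15, -36, 49] -> [20, -28, 6, 48, -36] -> [20]
  [-24, 32, -17, -18, 17, 4, 20] -> [24, -32, 17, 18, -17, -4, -20] -> [24, -32, 18, -4, -20] -> [24]
  probe: [-29, -49, -21, 22, -37, 31] -> [29, 49, 21, -22, 37, -31] -> [-22] -> [-22]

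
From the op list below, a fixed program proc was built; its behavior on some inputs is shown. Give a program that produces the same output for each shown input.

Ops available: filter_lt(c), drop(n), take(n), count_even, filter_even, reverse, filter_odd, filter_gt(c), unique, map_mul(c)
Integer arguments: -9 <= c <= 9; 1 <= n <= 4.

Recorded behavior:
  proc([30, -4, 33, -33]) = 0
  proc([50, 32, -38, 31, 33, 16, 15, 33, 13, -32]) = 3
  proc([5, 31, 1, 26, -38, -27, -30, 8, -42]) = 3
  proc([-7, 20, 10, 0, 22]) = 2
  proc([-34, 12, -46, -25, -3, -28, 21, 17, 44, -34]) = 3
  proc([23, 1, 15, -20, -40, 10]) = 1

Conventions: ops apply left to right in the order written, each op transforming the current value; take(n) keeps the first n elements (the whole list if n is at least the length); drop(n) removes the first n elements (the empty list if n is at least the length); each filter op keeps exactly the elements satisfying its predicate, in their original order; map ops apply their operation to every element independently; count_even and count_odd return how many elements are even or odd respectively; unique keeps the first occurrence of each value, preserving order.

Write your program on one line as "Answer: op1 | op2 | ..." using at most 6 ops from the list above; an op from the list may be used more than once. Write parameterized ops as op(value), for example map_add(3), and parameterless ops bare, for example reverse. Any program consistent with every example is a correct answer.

unique | filter_even | reverse | drop(2) | count_even

Check, running the answer program on each example:
  [30, -4, 33, -33] -> [30, -4, 33, -33] -> [30, -4] -> [-4, 30] -> [] -> 0
  [50, 32, -38, 31, 33, 16, 15, 33, 13, -32] -> [50, 32, -38, 31, 33, 16, 15, 13, -32] -> [50, 32, -38, 16, -32] -> [-32, 16, -38, 32, 50] -> [-38, 32, 50] -> 3
  [5, 31, 1, 26, -38, -27, -30, 8, -42] -> [5, 31, 1, 26, -38, -27, -30, 8, -42] -> [26, -38, -30, 8, -42] -> [-42, 8, -30, -38, 26] -> [-30, -38, 26] -> 3
  [-7, 20, 10, 0, 22] -> [-7, 20, 10, 0, 22] -> [20, 10, 0, 22] -> [22, 0, 10, 20] -> [10, 20] -> 2
  [-34, 12, -46, -25, -3, -28, 21, 17, 44, -34] -> [-34, 12, -46, -25, -3, -28, 21, 17, 44] -> [-34, 12, -46, -28, 44] -> [44, -28, -46, 12, -34] -> [-46, 12, -34] -> 3
  [23, 1, 15, -20, -40, 10] -> [23, 1, 15, -20, -40, 10] -> [-20, -40, 10] -> [10, -40, -20] -> [-20] -> 1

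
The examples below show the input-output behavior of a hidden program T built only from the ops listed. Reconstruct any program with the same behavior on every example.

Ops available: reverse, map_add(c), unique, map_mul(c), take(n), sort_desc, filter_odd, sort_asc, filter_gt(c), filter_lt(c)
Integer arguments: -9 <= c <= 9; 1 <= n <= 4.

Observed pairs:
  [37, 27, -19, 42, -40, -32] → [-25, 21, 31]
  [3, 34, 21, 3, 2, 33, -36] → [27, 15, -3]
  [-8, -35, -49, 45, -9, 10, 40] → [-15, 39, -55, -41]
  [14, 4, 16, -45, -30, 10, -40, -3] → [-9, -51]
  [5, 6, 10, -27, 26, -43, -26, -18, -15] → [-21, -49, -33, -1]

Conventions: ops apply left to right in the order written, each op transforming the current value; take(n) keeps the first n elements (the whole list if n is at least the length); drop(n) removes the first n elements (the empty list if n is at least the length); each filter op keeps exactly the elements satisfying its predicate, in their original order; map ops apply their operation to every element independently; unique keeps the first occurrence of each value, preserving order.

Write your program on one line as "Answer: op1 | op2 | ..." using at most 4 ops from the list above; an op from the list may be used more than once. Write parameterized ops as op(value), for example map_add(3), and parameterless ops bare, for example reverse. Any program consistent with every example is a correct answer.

map_add(-6) | unique | reverse | filter_odd

Check, running the answer program on each example:
  [37, 27, -19, 42, -40, -32] -> [31, 21, -25, 36, -46, -38] -> [31, 21, -25, 36, -46, -38] -> [-38, -46, 36, -25, 21, 31] -> [-25, 21, 31]
  [3, 34, 21, 3, 2, 33, -36] -> [-3, 28, 15, -3, -4, 27, -42] -> [-3, 28, 15, -4, 27, -42] -> [-42, 27, -4, 15, 28, -3] -> [27, 15, -3]
  [-8, -35, -49, 45, -9, 10, 40] -> [-14, -41, -55, 39, -15, 4, 34] -> [-14, -41, -55, 39, -15, 4, 34] -> [34, 4, -15, 39, -55, -41, -14] -> [-15, 39, -55, -41]
  [14, 4, 16, -45, -30, 10, -40, -3] -> [8, -2, 10, -51, -36, 4, -46, -9] -> [8, -2, 10, -51, -36, 4, -46, -9] -> [-9, -46, 4, -36, -51, 10, -2, 8] -> [-9, -51]
  [5, 6, 10, -27, 26, -43, -26, -18, -15] -> [-1, 0, 4, -33, 20, -49, -32, -24, -21] -> [-1, 0, 4, -33, 20, -49, -32, -24, -21] -> [-21, -24, -32, -49, 20, -33, 4, 0, -1] -> [-21, -49, -33, -1]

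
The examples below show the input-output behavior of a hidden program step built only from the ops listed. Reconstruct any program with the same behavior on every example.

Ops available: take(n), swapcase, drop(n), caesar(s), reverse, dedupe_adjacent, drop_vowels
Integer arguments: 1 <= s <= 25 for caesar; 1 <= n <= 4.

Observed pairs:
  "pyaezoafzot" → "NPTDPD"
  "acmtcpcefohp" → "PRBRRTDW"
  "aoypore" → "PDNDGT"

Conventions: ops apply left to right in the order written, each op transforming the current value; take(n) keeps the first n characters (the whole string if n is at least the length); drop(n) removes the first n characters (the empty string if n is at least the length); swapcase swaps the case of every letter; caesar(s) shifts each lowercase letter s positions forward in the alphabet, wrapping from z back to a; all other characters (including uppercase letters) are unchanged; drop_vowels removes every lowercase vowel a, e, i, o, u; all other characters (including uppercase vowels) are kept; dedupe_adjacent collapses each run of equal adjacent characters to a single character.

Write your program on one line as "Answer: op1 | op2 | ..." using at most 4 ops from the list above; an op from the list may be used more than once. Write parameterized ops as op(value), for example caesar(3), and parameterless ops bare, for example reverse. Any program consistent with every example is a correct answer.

caesar(15) | drop_vowels | swapcase

Check, running the answer program on each example:
  "pyaezoafzot" -> "enptodpuodi" -> "nptdpd" -> "NPTDPD"
  "acmtcpcefohp" -> "prbirertudwe" -> "prbrrtdw" -> "PRBRRTDW"
  "aoypore" -> "pdnedgt" -> "pdndgt" -> "PDNDGT"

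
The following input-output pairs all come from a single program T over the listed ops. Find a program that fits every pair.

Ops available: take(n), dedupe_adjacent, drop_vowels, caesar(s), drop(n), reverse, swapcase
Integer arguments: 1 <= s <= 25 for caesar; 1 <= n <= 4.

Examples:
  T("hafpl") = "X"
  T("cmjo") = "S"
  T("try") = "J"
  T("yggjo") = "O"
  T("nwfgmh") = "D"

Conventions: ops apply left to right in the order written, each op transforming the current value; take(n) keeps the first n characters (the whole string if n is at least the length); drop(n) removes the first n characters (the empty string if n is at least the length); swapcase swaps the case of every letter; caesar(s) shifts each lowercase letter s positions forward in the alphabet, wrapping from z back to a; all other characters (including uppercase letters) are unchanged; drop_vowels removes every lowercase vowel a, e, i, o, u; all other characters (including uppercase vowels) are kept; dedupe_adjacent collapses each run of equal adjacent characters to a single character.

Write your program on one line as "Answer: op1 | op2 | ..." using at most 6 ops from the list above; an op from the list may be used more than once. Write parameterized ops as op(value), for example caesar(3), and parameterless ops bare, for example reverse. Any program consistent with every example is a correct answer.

caesar(2) | take(4) | take(1) | caesar(14) | swapcase

Check, running the answer program on each example:
  "hafpl" -> "jchrn" -> "jchr" -> "j" -> "x" -> "X"
  "cmjo" -> "eolq" -> "eolq" -> "e" -> "s" -> "S"
  "try" -> "vta" -> "vta" -> "v" -> "j" -> "J"
  "yggjo" -> "aiilq" -> "aiil" -> "a" -> "o" -> "O"
  "nwfgmh" -> "pyhioj" -> "pyhi" -> "p" -> "d" -> "D"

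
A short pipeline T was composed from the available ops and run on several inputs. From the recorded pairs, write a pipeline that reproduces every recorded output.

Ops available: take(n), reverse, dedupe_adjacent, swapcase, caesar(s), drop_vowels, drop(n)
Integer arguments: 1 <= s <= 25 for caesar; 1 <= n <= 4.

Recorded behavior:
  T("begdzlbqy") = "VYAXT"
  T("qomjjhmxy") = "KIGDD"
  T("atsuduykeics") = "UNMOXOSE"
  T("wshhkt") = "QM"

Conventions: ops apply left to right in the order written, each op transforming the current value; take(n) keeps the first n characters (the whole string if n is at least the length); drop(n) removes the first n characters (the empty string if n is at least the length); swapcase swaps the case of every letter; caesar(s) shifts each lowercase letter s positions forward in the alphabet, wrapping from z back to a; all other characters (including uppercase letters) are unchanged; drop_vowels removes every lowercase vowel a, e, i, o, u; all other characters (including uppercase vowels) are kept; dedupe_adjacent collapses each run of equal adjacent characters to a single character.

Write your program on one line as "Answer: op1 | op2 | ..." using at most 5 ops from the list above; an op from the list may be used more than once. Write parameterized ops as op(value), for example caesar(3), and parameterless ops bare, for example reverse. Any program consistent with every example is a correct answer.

caesar(20) | reverse | drop(4) | reverse | swapcase

Check, running the answer program on each example:
  "begdzlbqy" -> "vyaxtfvks" -> "skvftxayv" -> "txayv" -> "vyaxt" -> "VYAXT"
  "qomjjhmxy" -> "kigddbgrs" -> "srgbddgik" -> "ddgik" -> "kigdd" -> "KIGDD"
  "atsuduykeics" -> "unmoxoseycwm" -> "mwcyesoxomnu" -> "esoxomnu" -> "unmoxose" -> "UNMOXOSE"
  "wshhkt" -> "qmbben" -> "nebbmq" -> "mq" -> "qm" -> "QM"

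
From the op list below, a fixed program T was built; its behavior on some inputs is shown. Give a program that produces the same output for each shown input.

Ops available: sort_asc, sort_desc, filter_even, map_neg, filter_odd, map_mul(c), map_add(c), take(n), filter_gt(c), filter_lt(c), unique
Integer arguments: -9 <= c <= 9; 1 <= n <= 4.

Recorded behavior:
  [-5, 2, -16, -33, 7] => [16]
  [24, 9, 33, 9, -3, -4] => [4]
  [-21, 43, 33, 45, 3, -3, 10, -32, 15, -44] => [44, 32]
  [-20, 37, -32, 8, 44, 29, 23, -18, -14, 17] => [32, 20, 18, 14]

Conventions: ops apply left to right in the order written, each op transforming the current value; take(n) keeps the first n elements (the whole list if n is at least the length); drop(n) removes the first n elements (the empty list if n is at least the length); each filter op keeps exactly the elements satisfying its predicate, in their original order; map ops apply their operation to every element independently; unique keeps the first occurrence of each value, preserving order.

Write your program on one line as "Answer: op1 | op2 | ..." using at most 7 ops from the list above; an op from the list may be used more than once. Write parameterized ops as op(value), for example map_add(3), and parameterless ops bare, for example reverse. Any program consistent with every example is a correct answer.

unique | map_neg | sort_desc | filter_even | filter_gt(-8) | filter_gt(0)

Check, running the answer program on each example:
  [-5, 2, -16, -33, 7] -> [-5, 2, -16, -33, 7] -> [5, -2, 16, 33, -7] -> [33, 16, 5, -2, -7] -> [16, -2] -> [16, -2] -> [16]
  [24, 9, 33, 9, -3, -4] -> [24, 9, 33, -3, -4] -> [-24, -9, -33, 3, 4] -> [4, 3, -9, -24, -33] -> [4, -24] -> [4] -> [4]
  [-21, 43, 33, 45, 3, -3, 10, -32, 15, -44] -> [-21, 43, 33, 45, 3, -3, 10, -32, 15, -44] -> [21, -43, -33, -45, -3, 3, -10, 32, -15, 44] -> [44, 32, 21, 3, -3, -10, -15, -33, -43, -45] -> [44, 32, -10] -> [44, 32] -> [44, 32]
  [-20, 37, -32, 8, 44, 29, 23, -18, -14, 17] -> [-20, 37, -32, 8, 44, 29, 23, -18, -14, 17] -> [20, -37, 32, -8, -44, -29, -23, 18, 14, -17] -> [32, 20, 18, 14, -8, -17, -23, -29, -37, -44] -> [32, 20, 18, 14, -8, -44] -> [32, 20, 18, 14] -> [32, 20, 18, 14]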